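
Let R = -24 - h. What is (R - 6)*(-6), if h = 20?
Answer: 300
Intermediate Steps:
R = -44 (R = -24 - 1*20 = -24 - 20 = -44)
(R - 6)*(-6) = (-44 - 6)*(-6) = -50*(-6) = 300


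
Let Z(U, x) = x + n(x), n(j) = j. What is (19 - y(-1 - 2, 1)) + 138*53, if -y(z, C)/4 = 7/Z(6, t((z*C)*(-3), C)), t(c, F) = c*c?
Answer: 593987/81 ≈ 7333.2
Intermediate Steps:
t(c, F) = c²
Z(U, x) = 2*x (Z(U, x) = x + x = 2*x)
y(z, C) = -14/(9*C²*z²) (y(z, C) = -28/(2*((z*C)*(-3))²) = -28/(2*((C*z)*(-3))²) = -28/(2*(-3*C*z)²) = -28/(2*(9*C²*z²)) = -28/(18*C²*z²) = -28*1/(18*C²*z²) = -14/(9*C²*z²))
(19 - y(-1 - 2, 1)) + 138*53 = (19 - (-14)/(9*1²*(-1 - 2)²)) + 138*53 = (19 - (-14)/(9*(-3)²)) + 7314 = (19 - (-14)/(9*9)) + 7314 = (19 - 1*(-14/81)) + 7314 = (19 + 14/81) + 7314 = 1553/81 + 7314 = 593987/81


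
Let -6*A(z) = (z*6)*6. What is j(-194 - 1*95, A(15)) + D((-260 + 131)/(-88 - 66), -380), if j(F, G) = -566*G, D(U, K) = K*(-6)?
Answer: 53220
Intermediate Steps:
A(z) = -6*z (A(z) = -z*6*6/6 = -6*z*6/6 = -6*z)
D(U, K) = -6*K
j(-194 - 1*95, A(15)) + D((-260 + 131)/(-88 - 66), -380) = -(-3396)*15 - 6*(-380) = -566*(-90) + 2280 = 50940 + 2280 = 53220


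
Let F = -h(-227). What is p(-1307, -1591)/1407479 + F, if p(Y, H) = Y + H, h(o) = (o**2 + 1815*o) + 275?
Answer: 506975340381/1407479 ≈ 3.6020e+5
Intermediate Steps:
h(o) = 275 + o**2 + 1815*o
p(Y, H) = H + Y
F = 360201 (F = -(275 + (-227)**2 + 1815*(-227)) = -(275 + 51529 - 412005) = -1*(-360201) = 360201)
p(-1307, -1591)/1407479 + F = (-1591 - 1307)/1407479 + 360201 = -2898*1/1407479 + 360201 = -2898/1407479 + 360201 = 506975340381/1407479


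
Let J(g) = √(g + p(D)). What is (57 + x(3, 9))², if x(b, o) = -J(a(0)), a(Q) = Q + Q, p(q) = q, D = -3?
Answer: (57 - I*√3)² ≈ 3246.0 - 197.45*I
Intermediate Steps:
a(Q) = 2*Q
J(g) = √(-3 + g) (J(g) = √(g - 3) = √(-3 + g))
x(b, o) = -I*√3 (x(b, o) = -√(-3 + 2*0) = -√(-3 + 0) = -√(-3) = -I*√3)
(57 + x(3, 9))² = (57 - I*√3)²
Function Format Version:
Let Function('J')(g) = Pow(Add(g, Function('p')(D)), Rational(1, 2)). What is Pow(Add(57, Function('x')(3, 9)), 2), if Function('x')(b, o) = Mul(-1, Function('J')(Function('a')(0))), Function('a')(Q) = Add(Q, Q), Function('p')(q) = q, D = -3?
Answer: Pow(Add(57, Mul(-1, I, Pow(3, Rational(1, 2)))), 2) ≈ Add(3246.0, Mul(-197.45, I))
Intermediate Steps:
Function('a')(Q) = Mul(2, Q)
Function('J')(g) = Pow(Add(-3, g), Rational(1, 2)) (Function('J')(g) = Pow(Add(g, -3), Rational(1, 2)) = Pow(Add(-3, g), Rational(1, 2)))
Function('x')(b, o) = Mul(-1, I, Pow(3, Rational(1, 2))) (Function('x')(b, o) = Mul(-1, Pow(Add(-3, Mul(2, 0)), Rational(1, 2))) = Mul(-1, Pow(Add(-3, 0), Rational(1, 2))) = Mul(-1, Pow(-3, Rational(1, 2))) = Mul(-1, Mul(I, Pow(3, Rational(1, 2)))) = Mul(-1, I, Pow(3, Rational(1, 2))))
Pow(Add(57, Function('x')(3, 9)), 2) = Pow(Add(57, Mul(-1, I, Pow(3, Rational(1, 2)))), 2)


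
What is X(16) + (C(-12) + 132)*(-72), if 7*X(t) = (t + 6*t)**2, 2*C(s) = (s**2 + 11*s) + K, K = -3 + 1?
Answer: -8072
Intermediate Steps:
K = -2
C(s) = -1 + s**2/2 + 11*s/2 (C(s) = ((s**2 + 11*s) - 2)/2 = (-2 + s**2 + 11*s)/2 = -1 + s**2/2 + 11*s/2)
X(t) = 7*t**2 (X(t) = (t + 6*t)**2/7 = (7*t)**2/7 = (49*t**2)/7 = 7*t**2)
X(16) + (C(-12) + 132)*(-72) = 7*16**2 + ((-1 + (1/2)*(-12)**2 + (11/2)*(-12)) + 132)*(-72) = 7*256 + ((-1 + (1/2)*144 - 66) + 132)*(-72) = 1792 + ((-1 + 72 - 66) + 132)*(-72) = 1792 + (5 + 132)*(-72) = 1792 + 137*(-72) = 1792 - 9864 = -8072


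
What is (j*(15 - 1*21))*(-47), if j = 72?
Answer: 20304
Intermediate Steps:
(j*(15 - 1*21))*(-47) = (72*(15 - 1*21))*(-47) = (72*(15 - 21))*(-47) = (72*(-6))*(-47) = -432*(-47) = 20304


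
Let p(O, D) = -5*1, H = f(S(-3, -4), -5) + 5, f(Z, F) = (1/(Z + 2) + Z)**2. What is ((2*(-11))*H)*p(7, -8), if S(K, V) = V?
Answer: 5555/2 ≈ 2777.5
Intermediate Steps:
f(Z, F) = (Z + 1/(2 + Z))**2 (f(Z, F) = (1/(2 + Z) + Z)**2 = (Z + 1/(2 + Z))**2)
H = 101/4 (H = (1 + (-4)**2 + 2*(-4))**2/(2 - 4)**2 + 5 = (1 + 16 - 8)**2/(-2)**2 + 5 = (1/4)*9**2 + 5 = (1/4)*81 + 5 = 81/4 + 5 = 101/4 ≈ 25.250)
p(O, D) = -5
((2*(-11))*H)*p(7, -8) = ((2*(-11))*(101/4))*(-5) = -22*101/4*(-5) = -1111/2*(-5) = 5555/2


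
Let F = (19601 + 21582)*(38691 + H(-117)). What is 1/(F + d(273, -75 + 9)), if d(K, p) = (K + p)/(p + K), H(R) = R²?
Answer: 1/2157165541 ≈ 4.6357e-10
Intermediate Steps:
d(K, p) = 1 (d(K, p) = (K + p)/(K + p) = 1)
F = 2157165540 (F = (19601 + 21582)*(38691 + (-117)²) = 41183*(38691 + 13689) = 41183*52380 = 2157165540)
1/(F + d(273, -75 + 9)) = 1/(2157165540 + 1) = 1/2157165541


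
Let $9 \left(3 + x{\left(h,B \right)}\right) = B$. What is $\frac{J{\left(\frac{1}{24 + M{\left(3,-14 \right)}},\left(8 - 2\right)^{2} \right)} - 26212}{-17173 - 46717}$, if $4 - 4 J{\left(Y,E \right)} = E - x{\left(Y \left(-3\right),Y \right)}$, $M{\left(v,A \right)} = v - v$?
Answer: $\frac{22654727}{55200960} \approx 0.4104$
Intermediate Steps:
$M{\left(v,A \right)} = 0$
$x{\left(h,B \right)} = -3 + \frac{B}{9}$
$J{\left(Y,E \right)} = \frac{1}{4} - \frac{E}{4} + \frac{Y}{36}$ ($J{\left(Y,E \right)} = 1 - \frac{E - \left(-3 + \frac{Y}{9}\right)}{4} = 1 - \frac{3 + E - \frac{Y}{9}}{4} = 1 - \left(\frac{3}{4} - \frac{Y}{36} + \frac{E}{4}\right) = \frac{1}{4} - \frac{E}{4} + \frac{Y}{36}$)
$\frac{J{\left(\frac{1}{24 + M{\left(3,-14 \right)}},\left(8 - 2\right)^{2} \right)} - 26212}{-17173 - 46717} = \frac{\left(\frac{1}{4} - \frac{\left(8 - 2\right)^{2}}{4} + \frac{1}{36 \left(24 + 0\right)}\right) - 26212}{-17173 - 46717} = \frac{\left(\frac{1}{4} - \frac{6^{2}}{4} + \frac{1}{36 \cdot 24}\right) - 26212}{-63890} = \left(\left(\frac{1}{4} - 9 + \frac{1}{36} \cdot \frac{1}{24}\right) - 26212\right) \left(- \frac{1}{63890}\right) = \left(\left(\frac{1}{4} - 9 + \frac{1}{864}\right) - 26212\right) \left(- \frac{1}{63890}\right) = \left(- \frac{7559}{864} - 26212\right) \left(- \frac{1}{63890}\right) = \left(- \frac{22654727}{864}\right) \left(- \frac{1}{63890}\right) = \frac{22654727}{55200960}$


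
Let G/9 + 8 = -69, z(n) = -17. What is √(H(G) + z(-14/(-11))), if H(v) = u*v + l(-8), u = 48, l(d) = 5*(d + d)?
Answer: I*√33361 ≈ 182.65*I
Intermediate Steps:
l(d) = 10*d (l(d) = 5*(2*d) = 10*d)
G = -693 (G = -72 + 9*(-69) = -72 - 621 = -693)
H(v) = -80 + 48*v (H(v) = 48*v + 10*(-8) = 48*v - 80 = -80 + 48*v)
√(H(G) + z(-14/(-11))) = √((-80 + 48*(-693)) - 17) = √((-80 - 33264) - 17) = √(-33344 - 17) = √(-33361) = I*√33361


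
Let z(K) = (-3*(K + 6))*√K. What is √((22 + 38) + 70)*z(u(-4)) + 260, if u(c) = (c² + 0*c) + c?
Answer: 260 - 108*√390 ≈ -1872.8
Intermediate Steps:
u(c) = c + c² (u(c) = (c² + 0) + c = c² + c = c + c²)
z(K) = √K*(-18 - 3*K) (z(K) = (-3*(6 + K))*√K = (-18 - 3*K)*√K = √K*(-18 - 3*K))
√((22 + 38) + 70)*z(u(-4)) + 260 = √((22 + 38) + 70)*(3*√(-4*(1 - 4))*(-6 - (-4)*(1 - 4))) + 260 = √(60 + 70)*(3*√(-4*(-3))*(-6 - (-4)*(-3))) + 260 = √130*(3*√12*(-6 - 1*12)) + 260 = √130*(3*(2*√3)*(-6 - 12)) + 260 = √130*(3*(2*√3)*(-18)) + 260 = √130*(-108*√3) + 260 = -108*√390 + 260 = 260 - 108*√390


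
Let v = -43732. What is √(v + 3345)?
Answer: I*√40387 ≈ 200.97*I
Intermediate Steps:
√(v + 3345) = √(-43732 + 3345) = √(-40387) = I*√40387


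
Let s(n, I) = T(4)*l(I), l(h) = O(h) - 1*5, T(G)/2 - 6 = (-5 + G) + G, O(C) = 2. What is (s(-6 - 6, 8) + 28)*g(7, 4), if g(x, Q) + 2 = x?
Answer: -130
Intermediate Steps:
g(x, Q) = -2 + x
T(G) = 2 + 4*G (T(G) = 12 + 2*((-5 + G) + G) = 12 + 2*(-5 + 2*G) = 12 + (-10 + 4*G) = 2 + 4*G)
l(h) = -3 (l(h) = 2 - 1*5 = 2 - 5 = -3)
s(n, I) = -54 (s(n, I) = (2 + 4*4)*(-3) = (2 + 16)*(-3) = 18*(-3) = -54)
(s(-6 - 6, 8) + 28)*g(7, 4) = (-54 + 28)*(-2 + 7) = -26*5 = -130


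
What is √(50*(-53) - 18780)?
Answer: I*√21430 ≈ 146.39*I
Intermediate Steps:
√(50*(-53) - 18780) = √(-2650 - 18780) = √(-21430) = I*√21430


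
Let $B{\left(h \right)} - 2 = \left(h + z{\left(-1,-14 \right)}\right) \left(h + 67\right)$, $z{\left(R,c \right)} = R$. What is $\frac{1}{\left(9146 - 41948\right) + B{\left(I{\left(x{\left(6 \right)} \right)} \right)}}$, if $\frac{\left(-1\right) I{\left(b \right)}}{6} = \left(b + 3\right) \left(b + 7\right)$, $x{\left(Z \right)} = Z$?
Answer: $\frac{1}{413605} \approx 2.4178 \cdot 10^{-6}$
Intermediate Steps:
$I{\left(b \right)} = - 6 \left(3 + b\right) \left(7 + b\right)$ ($I{\left(b \right)} = - 6 \left(b + 3\right) \left(b + 7\right) = - 6 \left(3 + b\right) \left(7 + b\right)$)
$B{\left(h \right)} = 2 + \left(-1 + h\right) \left(67 + h\right)$ ($B{\left(h \right)} = 2 + \left(h - 1\right) \left(h + 67\right) = 2 + \left(-1 + h\right) \left(67 + h\right)$)
$\frac{1}{\left(9146 - 41948\right) + B{\left(I{\left(x{\left(6 \right)} \right)} \right)}} = \frac{1}{\left(9146 - 41948\right) + \left(-65 + \left(-126 - 360 - 6 \cdot 6^{2}\right)^{2} + 66 \left(-126 - 360 - 6 \cdot 6^{2}\right)\right)} = \frac{1}{\left(9146 - 41948\right) + \left(-65 + \left(-126 - 360 - 216\right)^{2} + 66 \left(-126 - 360 - 216\right)\right)} = \frac{1}{-32802 + \left(-65 + \left(-126 - 360 - 216\right)^{2} + 66 \left(-126 - 360 - 216\right)\right)} = \frac{1}{-32802 + \left(-65 + \left(-702\right)^{2} + 66 \left(-702\right)\right)} = \frac{1}{-32802 - -446407} = \frac{1}{-32802 + 446407} = \frac{1}{413605}$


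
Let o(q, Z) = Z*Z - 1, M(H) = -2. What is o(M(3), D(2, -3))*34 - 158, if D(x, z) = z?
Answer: 114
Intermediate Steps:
o(q, Z) = -1 + Z² (o(q, Z) = Z² - 1 = -1 + Z²)
o(M(3), D(2, -3))*34 - 158 = (-1 + (-3)²)*34 - 158 = (-1 + 9)*34 - 158 = 8*34 - 158 = 272 - 158 = 114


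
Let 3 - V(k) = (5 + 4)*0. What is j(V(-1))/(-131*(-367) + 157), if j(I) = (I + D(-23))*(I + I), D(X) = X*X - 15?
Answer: 517/8039 ≈ 0.064312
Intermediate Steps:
V(k) = 3 (V(k) = 3 - (5 + 4)*0 = 3 - 9*0 = 3 - 1*0 = 3 + 0 = 3)
D(X) = -15 + X**2 (D(X) = X**2 - 15 = -15 + X**2)
j(I) = 2*I*(514 + I) (j(I) = (I + (-15 + (-23)**2))*(I + I) = (I + (-15 + 529))*(2*I) = (I + 514)*(2*I) = (514 + I)*(2*I) = 2*I*(514 + I))
j(V(-1))/(-131*(-367) + 157) = (2*3*(514 + 3))/(-131*(-367) + 157) = (2*3*517)/(48077 + 157) = 3102/48234 = 3102*(1/48234) = 517/8039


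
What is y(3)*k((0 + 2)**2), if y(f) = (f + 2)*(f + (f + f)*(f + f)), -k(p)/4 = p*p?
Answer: -12480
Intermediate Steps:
k(p) = -4*p**2 (k(p) = -4*p*p = -4*p**2)
y(f) = (2 + f)*(f + 4*f**2) (y(f) = (2 + f)*(f + (2*f)*(2*f)) = (2 + f)*(f + 4*f**2))
y(3)*k((0 + 2)**2) = (3*(2 + 4*3**2 + 9*3))*(-4*(0 + 2)**4) = (3*(2 + 4*9 + 27))*(-4*(2**2)**2) = (3*(2 + 36 + 27))*(-4*4**2) = (3*65)*(-4*16) = 195*(-64) = -12480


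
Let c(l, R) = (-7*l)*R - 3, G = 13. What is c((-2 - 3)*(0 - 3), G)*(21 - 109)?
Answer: 120384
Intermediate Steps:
c(l, R) = -3 - 7*R*l (c(l, R) = -7*R*l - 3 = -3 - 7*R*l)
c((-2 - 3)*(0 - 3), G)*(21 - 109) = (-3 - 7*13*(-2 - 3)*(0 - 3))*(21 - 109) = (-3 - 7*13*(-5*(-3)))*(-88) = (-3 - 7*13*15)*(-88) = (-3 - 1365)*(-88) = -1368*(-88) = 120384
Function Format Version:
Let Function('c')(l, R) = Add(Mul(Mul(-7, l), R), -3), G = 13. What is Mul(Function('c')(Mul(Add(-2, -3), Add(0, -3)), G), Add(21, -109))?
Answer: 120384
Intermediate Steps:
Function('c')(l, R) = Add(-3, Mul(-7, R, l)) (Function('c')(l, R) = Add(Mul(-7, R, l), -3) = Add(-3, Mul(-7, R, l)))
Mul(Function('c')(Mul(Add(-2, -3), Add(0, -3)), G), Add(21, -109)) = Mul(Add(-3, Mul(-7, 13, Mul(Add(-2, -3), Add(0, -3)))), Add(21, -109)) = Mul(Add(-3, Mul(-7, 13, Mul(-5, -3))), -88) = Mul(Add(-3, Mul(-7, 13, 15)), -88) = Mul(Add(-3, -1365), -88) = Mul(-1368, -88) = 120384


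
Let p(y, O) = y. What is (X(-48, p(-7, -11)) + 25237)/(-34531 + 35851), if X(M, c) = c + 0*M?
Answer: 841/44 ≈ 19.114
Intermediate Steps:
X(M, c) = c (X(M, c) = c + 0 = c)
(X(-48, p(-7, -11)) + 25237)/(-34531 + 35851) = (-7 + 25237)/(-34531 + 35851) = 25230/1320 = 25230*(1/1320) = 841/44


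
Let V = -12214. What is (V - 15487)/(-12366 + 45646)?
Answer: -27701/33280 ≈ -0.83236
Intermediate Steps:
(V - 15487)/(-12366 + 45646) = (-12214 - 15487)/(-12366 + 45646) = -27701/33280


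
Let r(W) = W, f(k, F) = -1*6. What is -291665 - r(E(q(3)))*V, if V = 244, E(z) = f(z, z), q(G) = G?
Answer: -290201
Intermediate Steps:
f(k, F) = -6
E(z) = -6
-291665 - r(E(q(3)))*V = -291665 - (-6)*244 = -291665 - 1*(-1464) = -291665 + 1464 = -290201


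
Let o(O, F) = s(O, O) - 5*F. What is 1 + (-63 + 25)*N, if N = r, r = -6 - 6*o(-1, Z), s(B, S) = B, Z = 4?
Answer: -4559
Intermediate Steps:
o(O, F) = O - 5*F
r = 120 (r = -6 - 6*(-1 - 5*4) = -6 - 6*(-1 - 20) = -6 - 6*(-21) = -6 + 126 = 120)
N = 120
1 + (-63 + 25)*N = 1 + (-63 + 25)*120 = 1 - 38*120 = 1 - 4560 = -4559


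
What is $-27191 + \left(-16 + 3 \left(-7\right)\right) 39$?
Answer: $-28634$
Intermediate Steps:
$-27191 + \left(-16 + 3 \left(-7\right)\right) 39 = -27191 + \left(-16 - 21\right) 39 = -27191 - 1443 = -28634$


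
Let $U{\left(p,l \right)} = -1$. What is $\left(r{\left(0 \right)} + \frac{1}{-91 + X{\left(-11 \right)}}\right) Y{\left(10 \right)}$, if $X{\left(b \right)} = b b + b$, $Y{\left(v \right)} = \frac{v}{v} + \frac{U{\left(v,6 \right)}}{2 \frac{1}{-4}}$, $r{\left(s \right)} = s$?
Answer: $\frac{3}{19} \approx 0.15789$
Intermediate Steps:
$Y{\left(v \right)} = 3$ ($Y{\left(v \right)} = \frac{v}{v} - \frac{1}{2 \frac{1}{-4}} = 1 - \frac{1}{2 \left(- \frac{1}{4}\right)} = 1 - \frac{1}{- \frac{1}{2}} = 1 - -2 = 1 + 2 = 3$)
$X{\left(b \right)} = b + b^{2}$ ($X{\left(b \right)} = b^{2} + b = b + b^{2}$)
$\left(r{\left(0 \right)} + \frac{1}{-91 + X{\left(-11 \right)}}\right) Y{\left(10 \right)} = \left(0 + \frac{1}{-91 - 11 \left(1 - 11\right)}\right) 3 = \left(0 + \frac{1}{-91 - -110}\right) 3 = \left(0 + \frac{1}{-91 + 110}\right) 3 = \left(0 + \frac{1}{19}\right) 3 = \frac{1}{19} \cdot 3 = \frac{3}{19}$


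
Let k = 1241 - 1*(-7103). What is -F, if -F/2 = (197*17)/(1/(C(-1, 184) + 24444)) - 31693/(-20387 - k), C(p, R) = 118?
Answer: 4726717189142/28731 ≈ 1.6452e+8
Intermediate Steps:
k = 8344 (k = 1241 + 7103 = 8344)
F = -4726717189142/28731 (F = -2*((197*17)/(1/(118 + 24444)) - 31693/(-20387 - 1*8344)) = -2*(3349/(1/24562) - 31693/(-20387 - 8344)) = -2*(3349/(1/24562) - 31693/(-28731)) = -2*(3349*24562 - 31693*(-1/28731)) = -2*(82258138 + 31693/28731) = -2*2363358594571/28731 = -4726717189142/28731 ≈ -1.6452e+8)
-F = -1*(-4726717189142/28731) = 4726717189142/28731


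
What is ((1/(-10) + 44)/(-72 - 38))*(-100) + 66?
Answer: 1165/11 ≈ 105.91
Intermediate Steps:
((1/(-10) + 44)/(-72 - 38))*(-100) + 66 = ((-⅒ + 44)/(-110))*(-100) + 66 = ((439/10)*(-1/110))*(-100) + 66 = -439/1100*(-100) + 66 = 439/11 + 66 = 1165/11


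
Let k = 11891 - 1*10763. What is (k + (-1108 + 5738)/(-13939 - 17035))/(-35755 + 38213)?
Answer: 17467021/38067046 ≈ 0.45885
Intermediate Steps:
k = 1128 (k = 11891 - 10763 = 1128)
(k + (-1108 + 5738)/(-13939 - 17035))/(-35755 + 38213) = (1128 + (-1108 + 5738)/(-13939 - 17035))/(-35755 + 38213) = (1128 + 4630/(-30974))/2458 = (1128 + 4630*(-1/30974))*(1/2458) = (1128 - 2315/15487)*(1/2458) = (17467021/15487)*(1/2458) = 17467021/38067046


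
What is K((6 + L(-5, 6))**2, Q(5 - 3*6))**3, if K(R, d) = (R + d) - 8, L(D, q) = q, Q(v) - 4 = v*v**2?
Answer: -8703679193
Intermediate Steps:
Q(v) = 4 + v**3 (Q(v) = 4 + v*v**2 = 4 + v**3)
K(R, d) = -8 + R + d
K((6 + L(-5, 6))**2, Q(5 - 3*6))**3 = (-8 + (6 + 6)**2 + (4 + (5 - 3*6)**3))**3 = (-8 + 12**2 + (4 + (5 - 18)**3))**3 = (-8 + 144 + (4 + (-13)**3))**3 = (-8 + 144 + (4 - 2197))**3 = (-8 + 144 - 2193)**3 = (-2057)**3 = -8703679193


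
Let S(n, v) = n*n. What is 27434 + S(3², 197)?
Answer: 27515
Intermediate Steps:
S(n, v) = n²
27434 + S(3², 197) = 27434 + (3²)² = 27434 + 9² = 27434 + 81 = 27515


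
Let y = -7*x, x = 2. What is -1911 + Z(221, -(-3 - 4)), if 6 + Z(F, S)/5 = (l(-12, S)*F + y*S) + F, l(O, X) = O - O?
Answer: -1326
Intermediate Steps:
l(O, X) = 0
y = -14 (y = -7*2 = -14)
Z(F, S) = -30 - 70*S + 5*F (Z(F, S) = -30 + 5*((0*F - 14*S) + F) = -30 + 5*((0 - 14*S) + F) = -30 + 5*(-14*S + F) = -30 + 5*(F - 14*S) = -30 + (-70*S + 5*F) = -30 - 70*S + 5*F)
-1911 + Z(221, -(-3 - 4)) = -1911 + (-30 - (-70)*(-3 - 4) + 5*221) = -1911 + (-30 - (-70)*(-7) + 1105) = -1911 + (-30 - 70*7 + 1105) = -1911 + (-30 - 490 + 1105) = -1911 + 585 = -1326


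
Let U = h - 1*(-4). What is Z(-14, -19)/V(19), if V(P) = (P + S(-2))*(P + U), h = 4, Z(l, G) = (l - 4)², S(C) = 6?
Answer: 12/25 ≈ 0.48000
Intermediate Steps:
Z(l, G) = (-4 + l)²
U = 8 (U = 4 - 1*(-4) = 4 + 4 = 8)
V(P) = (6 + P)*(8 + P) (V(P) = (P + 6)*(P + 8) = (6 + P)*(8 + P))
Z(-14, -19)/V(19) = (-4 - 14)²/(48 + 19² + 14*19) = (-18)²/(48 + 361 + 266) = 324/675 = 324*(1/675) = 12/25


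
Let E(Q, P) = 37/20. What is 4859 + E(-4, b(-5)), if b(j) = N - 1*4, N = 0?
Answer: 97217/20 ≈ 4860.9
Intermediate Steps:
b(j) = -4 (b(j) = 0 - 1*4 = 0 - 4 = -4)
E(Q, P) = 37/20 (E(Q, P) = 37*(1/20) = 37/20)
4859 + E(-4, b(-5)) = 4859 + 37/20 = 97217/20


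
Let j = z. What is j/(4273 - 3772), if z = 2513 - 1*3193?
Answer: -680/501 ≈ -1.3573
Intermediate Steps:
z = -680 (z = 2513 - 3193 = -680)
j = -680
j/(4273 - 3772) = -680/(4273 - 3772) = -680/501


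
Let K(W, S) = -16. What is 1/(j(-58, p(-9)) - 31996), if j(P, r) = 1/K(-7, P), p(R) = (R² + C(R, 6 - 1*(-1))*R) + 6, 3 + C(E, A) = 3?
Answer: -16/511937 ≈ -3.1254e-5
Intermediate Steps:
C(E, A) = 0 (C(E, A) = -3 + 3 = 0)
p(R) = 6 + R² (p(R) = (R² + 0*R) + 6 = (R² + 0) + 6 = R² + 6 = 6 + R²)
j(P, r) = -1/16 (j(P, r) = 1/(-16) = -1/16)
1/(j(-58, p(-9)) - 31996) = 1/(-1/16 - 31996) = 1/(-511937/16) = -16/511937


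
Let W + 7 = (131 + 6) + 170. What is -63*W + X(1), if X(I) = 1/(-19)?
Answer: -359101/19 ≈ -18900.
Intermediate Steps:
X(I) = -1/19
W = 300 (W = -7 + ((131 + 6) + 170) = -7 + (137 + 170) = -7 + 307 = 300)
-63*W + X(1) = -63*300 - 1/19 = -18900 - 1/19 = -359101/19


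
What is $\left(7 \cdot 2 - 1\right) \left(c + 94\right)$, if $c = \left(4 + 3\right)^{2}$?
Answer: $1859$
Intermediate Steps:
$c = 49$ ($c = 7^{2} = 49$)
$\left(7 \cdot 2 - 1\right) \left(c + 94\right) = \left(7 \cdot 2 - 1\right) \left(49 + 94\right) = \left(14 - 1\right) 143 = 13 \cdot 143 = 1859$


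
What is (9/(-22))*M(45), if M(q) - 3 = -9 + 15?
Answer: -81/22 ≈ -3.6818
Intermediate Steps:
M(q) = 9 (M(q) = 3 + (-9 + 15) = 3 + 6 = 9)
(9/(-22))*M(45) = (9/(-22))*9 = (9*(-1/22))*9 = -9/22*9 = -81/22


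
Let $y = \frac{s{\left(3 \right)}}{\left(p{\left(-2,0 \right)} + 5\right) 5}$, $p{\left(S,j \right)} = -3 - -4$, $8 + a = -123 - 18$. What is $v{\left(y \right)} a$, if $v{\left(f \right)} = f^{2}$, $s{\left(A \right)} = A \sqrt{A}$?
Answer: $- \frac{447}{100} \approx -4.47$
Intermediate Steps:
$a = -149$ ($a = -8 - 141 = -149$)
$s{\left(A \right)} = A^{\frac{3}{2}}$
$p{\left(S,j \right)} = 1$ ($p{\left(S,j \right)} = -3 + 4 = 1$)
$y = \frac{\sqrt{3}}{10}$ ($y = \frac{3^{\frac{3}{2}}}{\left(1 + 5\right) 5} = \frac{3 \sqrt{3}}{6 \cdot 5} = \frac{3 \sqrt{3}}{30} = 3 \sqrt{3} \cdot \frac{1}{30} = \frac{\sqrt{3}}{10} \approx 0.17321$)
$v{\left(y \right)} a = \left(\frac{\sqrt{3}}{10}\right)^{2} \left(-149\right) = \frac{3}{100} \left(-149\right) = - \frac{447}{100}$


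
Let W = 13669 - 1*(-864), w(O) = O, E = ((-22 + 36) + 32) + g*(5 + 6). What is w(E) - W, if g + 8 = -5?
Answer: -14630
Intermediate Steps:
g = -13 (g = -8 - 5 = -13)
E = -97 (E = ((-22 + 36) + 32) - 13*(5 + 6) = (14 + 32) - 13*11 = 46 - 143 = -97)
W = 14533 (W = 13669 + 864 = 14533)
w(E) - W = -97 - 1*14533 = -97 - 14533 = -14630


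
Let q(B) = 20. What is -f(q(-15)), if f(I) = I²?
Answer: -400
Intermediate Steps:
-f(q(-15)) = -1*20² = -1*400 = -400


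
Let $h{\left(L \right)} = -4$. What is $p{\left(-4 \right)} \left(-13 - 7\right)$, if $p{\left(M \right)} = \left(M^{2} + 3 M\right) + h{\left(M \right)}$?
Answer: $0$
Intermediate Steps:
$p{\left(M \right)} = -4 + M^{2} + 3 M$ ($p{\left(M \right)} = \left(M^{2} + 3 M\right) - 4 = -4 + M^{2} + 3 M$)
$p{\left(-4 \right)} \left(-13 - 7\right) = \left(-4 + \left(-4\right)^{2} + 3 \left(-4\right)\right) \left(-13 - 7\right) = \left(-4 + 16 - 12\right) \left(-20\right) = 0 \left(-20\right) = 0$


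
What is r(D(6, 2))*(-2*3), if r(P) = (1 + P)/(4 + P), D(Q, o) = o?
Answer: -3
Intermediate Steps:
r(P) = (1 + P)/(4 + P)
r(D(6, 2))*(-2*3) = ((1 + 2)/(4 + 2))*(-2*3) = (3/6)*(-6) = ((⅙)*3)*(-6) = (½)*(-6) = -3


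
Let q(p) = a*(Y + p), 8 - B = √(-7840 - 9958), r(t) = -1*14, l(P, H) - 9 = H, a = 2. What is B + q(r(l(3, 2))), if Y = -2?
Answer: -24 - I*√17798 ≈ -24.0 - 133.41*I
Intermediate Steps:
l(P, H) = 9 + H
r(t) = -14
B = 8 - I*√17798 (B = 8 - √(-7840 - 9958) = 8 - √(-17798) = 8 - I*√17798 ≈ 8.0 - 133.41*I)
q(p) = -4 + 2*p (q(p) = 2*(-2 + p) = -4 + 2*p)
B + q(r(l(3, 2))) = (8 - I*√17798) + (-4 + 2*(-14)) = (8 - I*√17798) + (-4 - 28) = (8 - I*√17798) - 32 = -24 - I*√17798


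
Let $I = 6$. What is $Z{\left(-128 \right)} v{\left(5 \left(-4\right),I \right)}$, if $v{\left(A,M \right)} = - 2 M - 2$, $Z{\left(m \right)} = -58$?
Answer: $812$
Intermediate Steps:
$v{\left(A,M \right)} = -2 - 2 M$
$Z{\left(-128 \right)} v{\left(5 \left(-4\right),I \right)} = - 58 \left(-2 - 12\right) = \left(-58\right) \left(-14\right) = 812$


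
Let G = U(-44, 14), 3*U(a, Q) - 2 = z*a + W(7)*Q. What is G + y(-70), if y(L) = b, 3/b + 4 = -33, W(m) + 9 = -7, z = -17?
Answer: 19453/111 ≈ 175.25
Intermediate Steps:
W(m) = -16 (W(m) = -9 - 7 = -16)
b = -3/37 (b = 3/(-4 - 33) = 3/(-37) = 3*(-1/37) = -3/37 ≈ -0.081081)
y(L) = -3/37
U(a, Q) = 2/3 - 17*a/3 - 16*Q/3 (U(a, Q) = 2/3 + (-17*a - 16*Q)/3 = 2/3 + (-17*a/3 - 16*Q/3) = 2/3 - 17*a/3 - 16*Q/3)
G = 526/3 (G = 2/3 - 17/3*(-44) - 16/3*14 = 2/3 + 748/3 - 224/3 = 526/3 ≈ 175.33)
G + y(-70) = 526/3 - 3/37 = 19453/111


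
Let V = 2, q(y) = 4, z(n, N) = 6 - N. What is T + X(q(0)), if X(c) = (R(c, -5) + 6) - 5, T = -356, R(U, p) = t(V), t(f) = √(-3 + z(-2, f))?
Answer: -354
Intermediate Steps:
t(f) = √(3 - f) (t(f) = √(-3 + (6 - f)) = √(3 - f))
R(U, p) = 1 (R(U, p) = √(3 - 1*2) = √(3 - 2) = √1 = 1)
X(c) = 2 (X(c) = (1 + 6) - 5 = 7 - 5 = 2)
T + X(q(0)) = -356 + 2 = -354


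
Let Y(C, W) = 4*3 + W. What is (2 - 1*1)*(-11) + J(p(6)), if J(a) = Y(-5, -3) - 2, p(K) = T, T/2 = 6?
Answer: -4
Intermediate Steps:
T = 12 (T = 2*6 = 12)
Y(C, W) = 12 + W
p(K) = 12
J(a) = 7 (J(a) = (12 - 3) - 2 = 9 - 2 = 7)
(2 - 1*1)*(-11) + J(p(6)) = (2 - 1*1)*(-11) + 7 = (2 - 1)*(-11) + 7 = 1*(-11) + 7 = -11 + 7 = -4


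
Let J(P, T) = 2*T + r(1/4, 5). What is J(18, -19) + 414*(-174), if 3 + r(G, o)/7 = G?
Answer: -288373/4 ≈ -72093.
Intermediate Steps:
r(G, o) = -21 + 7*G
J(P, T) = -77/4 + 2*T (J(P, T) = 2*T + (-21 + 7/4) = 2*T - 77/4 = -77/4 + 2*T)
J(18, -19) + 414*(-174) = (-77/4 + 2*(-19)) + 414*(-174) = (-77/4 - 38) - 72036 = -229/4 - 72036 = -288373/4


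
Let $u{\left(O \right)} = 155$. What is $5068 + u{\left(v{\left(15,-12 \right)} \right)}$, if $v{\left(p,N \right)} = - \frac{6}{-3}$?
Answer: $5223$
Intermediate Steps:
$v{\left(p,N \right)} = 2$ ($v{\left(p,N \right)} = \left(-6\right) \left(- \frac{1}{3}\right) = 2$)
$5068 + u{\left(v{\left(15,-12 \right)} \right)} = 5068 + 155 = 5223$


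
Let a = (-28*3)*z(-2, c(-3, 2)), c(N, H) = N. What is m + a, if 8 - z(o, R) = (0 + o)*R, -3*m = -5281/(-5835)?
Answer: -2946121/17505 ≈ -168.30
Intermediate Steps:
m = -5281/17505 (m = -(-5281)/(3*(-5835)) = -(-5281)*(-1)/(3*5835) = -⅓*5281/5835 = -5281/17505 ≈ -0.30169)
z(o, R) = 8 - R*o (z(o, R) = 8 - (0 + o)*R = 8 - o*R = 8 - R*o)
a = -168 (a = (-28*3)*(8 - 1*(-3)*(-2)) = -84*(8 - 6) = -84*2 = -168)
m + a = -5281/17505 - 168 = -2946121/17505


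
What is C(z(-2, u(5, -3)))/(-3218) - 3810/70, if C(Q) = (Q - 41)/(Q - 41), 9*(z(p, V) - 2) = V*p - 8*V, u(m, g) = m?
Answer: -1226065/22526 ≈ -54.429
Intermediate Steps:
z(p, V) = 2 - 8*V/9 + V*p/9 (z(p, V) = 2 + (V*p - 8*V)/9 = 2 + (-8*V + V*p)/9 = 2 + (-8*V/9 + V*p/9) = 2 - 8*V/9 + V*p/9)
C(Q) = 1 (C(Q) = (-41 + Q)/(-41 + Q) = 1)
C(z(-2, u(5, -3)))/(-3218) - 3810/70 = 1/(-3218) - 3810/70 = 1*(-1/3218) - 3810*1/70 = -1/3218 - 381/7 = -1226065/22526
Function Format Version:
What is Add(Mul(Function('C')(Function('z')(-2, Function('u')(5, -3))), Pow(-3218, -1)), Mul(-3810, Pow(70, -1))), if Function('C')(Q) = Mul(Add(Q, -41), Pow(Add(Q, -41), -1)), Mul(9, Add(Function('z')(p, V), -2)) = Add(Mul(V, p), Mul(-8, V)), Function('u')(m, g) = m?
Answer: Rational(-1226065, 22526) ≈ -54.429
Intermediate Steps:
Function('z')(p, V) = Add(2, Mul(Rational(-8, 9), V), Mul(Rational(1, 9), V, p)) (Function('z')(p, V) = Add(2, Mul(Rational(1, 9), Add(Mul(V, p), Mul(-8, V)))) = Add(2, Mul(Rational(1, 9), Add(Mul(-8, V), Mul(V, p)))) = Add(2, Add(Mul(Rational(-8, 9), V), Mul(Rational(1, 9), V, p))) = Add(2, Mul(Rational(-8, 9), V), Mul(Rational(1, 9), V, p)))
Function('C')(Q) = 1 (Function('C')(Q) = Mul(Add(-41, Q), Pow(Add(-41, Q), -1)) = 1)
Add(Mul(Function('C')(Function('z')(-2, Function('u')(5, -3))), Pow(-3218, -1)), Mul(-3810, Pow(70, -1))) = Add(Mul(1, Pow(-3218, -1)), Mul(-3810, Pow(70, -1))) = Add(Mul(1, Rational(-1, 3218)), Mul(-3810, Rational(1, 70))) = Add(Rational(-1, 3218), Rational(-381, 7)) = Rational(-1226065, 22526)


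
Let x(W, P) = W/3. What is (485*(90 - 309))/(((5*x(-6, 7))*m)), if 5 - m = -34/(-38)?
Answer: 134539/52 ≈ 2587.3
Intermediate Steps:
x(W, P) = W/3 (x(W, P) = W*(⅓) = W/3)
m = 78/19 (m = 5 - (-34)/(-38) = 5 - (-34)*(-1)/38 = 5 - 1*17/19 = 5 - 17/19 = 78/19 ≈ 4.1053)
(485*(90 - 309))/(((5*x(-6, 7))*m)) = (485*(90 - 309))/(((5*((⅓)*(-6)))*(78/19))) = (485*(-219))/(((5*(-2))*(78/19))) = -106215/((-10*78/19)) = -106215/(-780/19) = -106215*(-19/780) = 134539/52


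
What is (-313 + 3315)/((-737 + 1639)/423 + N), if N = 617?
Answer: 1269846/261893 ≈ 4.8487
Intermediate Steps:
(-313 + 3315)/((-737 + 1639)/423 + N) = (-313 + 3315)/((-737 + 1639)/423 + 617) = 3002/(902*(1/423) + 617) = 3002/(902/423 + 617) = 3002/(261893/423) = 3002*(423/261893) = 1269846/261893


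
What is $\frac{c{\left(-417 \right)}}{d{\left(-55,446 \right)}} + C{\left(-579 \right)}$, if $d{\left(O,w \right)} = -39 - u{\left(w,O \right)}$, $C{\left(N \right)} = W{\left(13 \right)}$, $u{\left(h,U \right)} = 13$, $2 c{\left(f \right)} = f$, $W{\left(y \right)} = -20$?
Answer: $- \frac{1663}{104} \approx -15.99$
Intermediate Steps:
$c{\left(f \right)} = \frac{f}{2}$
$C{\left(N \right)} = -20$
$d{\left(O,w \right)} = -52$ ($d{\left(O,w \right)} = -39 - 13 = -52$)
$\frac{c{\left(-417 \right)}}{d{\left(-55,446 \right)}} + C{\left(-579 \right)} = \frac{\frac{1}{2} \left(-417\right)}{-52} - 20 = \left(- \frac{417}{2}\right) \left(- \frac{1}{52}\right) - 20 = \frac{417}{104} - 20 = - \frac{1663}{104}$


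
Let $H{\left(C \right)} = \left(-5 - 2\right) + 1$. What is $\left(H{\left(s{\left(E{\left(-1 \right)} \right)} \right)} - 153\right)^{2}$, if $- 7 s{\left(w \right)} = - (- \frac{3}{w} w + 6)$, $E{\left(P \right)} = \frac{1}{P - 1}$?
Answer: $25281$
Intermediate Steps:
$E{\left(P \right)} = \frac{1}{-1 + P}$
$s{\left(w \right)} = \frac{3}{7}$ ($s{\left(w \right)} = - \frac{\left(-1\right) \left(- \frac{3}{w} w + 6\right)}{7} = - \frac{\left(-1\right) \left(-3 + 6\right)}{7} = - \frac{\left(-1\right) 3}{7} = \left(- \frac{1}{7}\right) \left(-3\right) = \frac{3}{7}$)
$H{\left(C \right)} = -6$ ($H{\left(C \right)} = -7 + 1 = -6$)
$\left(H{\left(s{\left(E{\left(-1 \right)} \right)} \right)} - 153\right)^{2} = \left(-6 - 153\right)^{2} = \left(-159\right)^{2} = 25281$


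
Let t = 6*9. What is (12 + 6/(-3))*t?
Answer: 540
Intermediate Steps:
t = 54
(12 + 6/(-3))*t = (12 + 6/(-3))*54 = (12 + 6*(-⅓))*54 = (12 - 2)*54 = 10*54 = 540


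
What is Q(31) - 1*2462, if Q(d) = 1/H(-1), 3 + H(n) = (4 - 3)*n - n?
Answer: -7387/3 ≈ -2462.3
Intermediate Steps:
H(n) = -3 (H(n) = -3 + ((4 - 3)*n - n) = -3 + (1*n - n) = -3 + (n - n) = -3 + 0 = -3)
Q(d) = -1/3 (Q(d) = 1/(-3) = -1/3)
Q(31) - 1*2462 = -1/3 - 1*2462 = -1/3 - 2462 = -7387/3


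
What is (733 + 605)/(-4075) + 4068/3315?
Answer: 809442/900575 ≈ 0.89881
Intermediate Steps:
(733 + 605)/(-4075) + 4068/3315 = 1338*(-1/4075) + 4068*(1/3315) = -1338/4075 + 1356/1105 = 809442/900575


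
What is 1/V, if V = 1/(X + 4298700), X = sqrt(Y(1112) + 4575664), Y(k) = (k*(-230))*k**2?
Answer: 4298700 + 4*I*sqrt(19765869861) ≈ 4.2987e+6 + 5.6237e+5*I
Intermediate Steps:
Y(k) = -230*k**3 (Y(k) = (-230*k)*k**2 = -230*k**3)
X = 4*I*sqrt(19765869861) (X = sqrt(-230*1112**3 + 4575664) = sqrt(-230*1375036928 + 4575664) = sqrt(-316258493440 + 4575664) = sqrt(-316253917776) = 4*I*sqrt(19765869861) ≈ 5.6237e+5*I)
V = 1/(4298700 + 4*I*sqrt(19765869861)) (V = 1/(4*I*sqrt(19765869861) + 4298700) = 1/(4298700 + 4*I*sqrt(19765869861)) ≈ 2.2871e-7 - 2.9921e-8*I)
1/V = 1/(358225/1566256300648 - I*sqrt(19765869861)/4698768901944)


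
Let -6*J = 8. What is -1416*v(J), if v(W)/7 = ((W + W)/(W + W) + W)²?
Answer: -3304/3 ≈ -1101.3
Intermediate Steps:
J = -4/3 (J = -⅙*8 = -4/3 ≈ -1.3333)
v(W) = 7*(1 + W)² (v(W) = 7*((W + W)/(W + W) + W)² = 7*((2*W)/((2*W)) + W)² = 7*((2*W)*(1/(2*W)) + W)² = 7*(1 + W)²)
-1416*v(J) = -9912*(1 - 4/3)² = -9912*(-⅓)² = -9912/9 = -1416*7/9 = -3304/3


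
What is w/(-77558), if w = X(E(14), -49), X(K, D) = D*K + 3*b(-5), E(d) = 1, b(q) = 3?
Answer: 20/38779 ≈ 0.00051574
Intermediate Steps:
X(K, D) = 9 + D*K (X(K, D) = D*K + 3*3 = D*K + 9 = 9 + D*K)
w = -40 (w = 9 - 49*1 = 9 - 49 = -40)
w/(-77558) = -40/(-77558) = -40*(-1/77558) = 20/38779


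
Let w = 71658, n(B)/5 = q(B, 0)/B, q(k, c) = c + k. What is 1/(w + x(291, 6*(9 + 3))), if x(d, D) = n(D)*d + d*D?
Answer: 1/94065 ≈ 1.0631e-5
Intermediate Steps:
n(B) = 5 (n(B) = 5*((0 + B)/B) = 5*(B/B) = 5*1 = 5)
x(d, D) = 5*d + D*d (x(d, D) = 5*d + d*D = 5*d + D*d)
1/(w + x(291, 6*(9 + 3))) = 1/(71658 + 291*(5 + 6*(9 + 3))) = 1/(71658 + 291*(5 + 6*12)) = 1/(71658 + 291*(5 + 72)) = 1/(71658 + 291*77) = 1/(71658 + 22407) = 1/94065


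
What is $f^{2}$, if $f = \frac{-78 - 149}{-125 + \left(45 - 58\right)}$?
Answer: $\frac{51529}{19044} \approx 2.7058$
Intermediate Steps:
$f = \frac{227}{138}$ ($f = - \frac{227}{-125 + \left(45 - 58\right)} = - \frac{227}{-125 - 13} = - \frac{227}{-138} = \left(-227\right) \left(- \frac{1}{138}\right) = \frac{227}{138} \approx 1.6449$)
$f^{2} = \left(\frac{227}{138}\right)^{2} = \frac{51529}{19044}$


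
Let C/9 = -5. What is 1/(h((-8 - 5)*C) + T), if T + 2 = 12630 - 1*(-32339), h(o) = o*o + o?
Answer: 1/387777 ≈ 2.5788e-6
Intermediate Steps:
C = -45 (C = 9*(-5) = -45)
h(o) = o + o² (h(o) = o² + o = o + o²)
T = 44967 (T = -2 + (12630 - 1*(-32339)) = -2 + (12630 + 32339) = -2 + 44969 = 44967)
1/(h((-8 - 5)*C) + T) = 1/(((-8 - 5)*(-45))*(1 + (-8 - 5)*(-45)) + 44967) = 1/((-13*(-45))*(1 - 13*(-45)) + 44967) = 1/(585*(1 + 585) + 44967) = 1/(585*586 + 44967) = 1/(342810 + 44967) = 1/387777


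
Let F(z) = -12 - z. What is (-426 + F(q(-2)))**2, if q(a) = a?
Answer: 190096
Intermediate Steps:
(-426 + F(q(-2)))**2 = (-426 + (-12 - 1*(-2)))**2 = (-426 + (-12 + 2))**2 = (-426 - 10)**2 = (-436)**2 = 190096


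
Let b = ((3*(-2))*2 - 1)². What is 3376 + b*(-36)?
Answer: -2708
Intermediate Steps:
b = 169 (b = (-6*2 - 1)² = (-12 - 1)² = (-13)² = 169)
3376 + b*(-36) = 3376 + 169*(-36) = 3376 - 6084 = -2708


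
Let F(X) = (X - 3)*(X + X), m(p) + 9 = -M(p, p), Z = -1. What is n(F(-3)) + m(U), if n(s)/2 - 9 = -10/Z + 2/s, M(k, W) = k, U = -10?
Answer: 352/9 ≈ 39.111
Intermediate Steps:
m(p) = -9 - p
F(X) = 2*X*(-3 + X) (F(X) = (-3 + X)*(2*X) = 2*X*(-3 + X))
n(s) = 38 + 4/s (n(s) = 18 + 2*(-10/(-1) + 2/s) = 18 + 2*(-10*(-1) + 2/s) = 18 + 2*(10 + 2/s) = 18 + (20 + 4/s) = 38 + 4/s)
n(F(-3)) + m(U) = (38 + 4/((2*(-3)*(-3 - 3)))) + (-9 - 1*(-10)) = (38 + 4/((2*(-3)*(-6)))) + (-9 + 10) = (38 + 4/36) + 1 = (38 + 4*(1/36)) + 1 = (38 + ⅑) + 1 = 343/9 + 1 = 352/9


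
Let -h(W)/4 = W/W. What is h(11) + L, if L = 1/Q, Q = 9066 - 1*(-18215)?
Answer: -109123/27281 ≈ -4.0000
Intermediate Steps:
Q = 27281 (Q = 9066 + 18215 = 27281)
L = 1/27281 ≈ 3.6656e-5
h(W) = -4 (h(W) = -4*W/W = -4*1 = -4)
h(11) + L = -4 + 1/27281 = -109123/27281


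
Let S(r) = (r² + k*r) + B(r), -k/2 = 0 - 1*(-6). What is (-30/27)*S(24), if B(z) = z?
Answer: -1040/3 ≈ -346.67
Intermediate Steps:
k = -12 (k = -2*(0 - 1*(-6)) = -2*(0 + 6) = -2*6 = -12)
S(r) = r² - 11*r (S(r) = (r² - 12*r) + r = r² - 11*r)
(-30/27)*S(24) = (-30/27)*(24*(-11 + 24)) = (-30*1/27)*(24*13) = -10/9*312 = -1040/3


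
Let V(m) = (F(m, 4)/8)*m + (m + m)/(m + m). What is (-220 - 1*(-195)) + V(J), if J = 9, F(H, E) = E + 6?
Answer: -51/4 ≈ -12.750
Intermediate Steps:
F(H, E) = 6 + E
V(m) = 1 + 5*m/4 (V(m) = ((6 + 4)/8)*m + (m + m)/(m + m) = (10*(⅛))*m + (2*m)/((2*m)) = 5*m/4 + (2*m)*(1/(2*m)) = 5*m/4 + 1 = 1 + 5*m/4)
(-220 - 1*(-195)) + V(J) = (-220 - 1*(-195)) + (1 + (5/4)*9) = (-220 + 195) + (1 + 45/4) = -25 + 49/4 = -51/4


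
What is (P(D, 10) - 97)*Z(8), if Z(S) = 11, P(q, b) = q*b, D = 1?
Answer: -957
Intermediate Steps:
P(q, b) = b*q
(P(D, 10) - 97)*Z(8) = (10*1 - 97)*11 = (10 - 97)*11 = -87*11 = -957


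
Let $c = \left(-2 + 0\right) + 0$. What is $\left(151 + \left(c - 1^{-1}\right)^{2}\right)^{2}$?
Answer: $25600$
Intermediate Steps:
$c = -2$ ($c = -2 + 0 = -2$)
$\left(151 + \left(c - 1^{-1}\right)^{2}\right)^{2} = \left(151 + \left(-2 - 1^{-1}\right)^{2}\right)^{2} = \left(151 + \left(-2 - 1\right)^{2}\right)^{2} = \left(151 + \left(-3\right)^{2}\right)^{2} = \left(151 + 9\right)^{2} = 160^{2} = 25600$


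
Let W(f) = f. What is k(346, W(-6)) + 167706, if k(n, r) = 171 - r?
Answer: 167883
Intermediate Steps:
k(346, W(-6)) + 167706 = (171 - 1*(-6)) + 167706 = (171 + 6) + 167706 = 177 + 167706 = 167883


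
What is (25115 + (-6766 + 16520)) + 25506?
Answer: 60375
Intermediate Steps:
(25115 + (-6766 + 16520)) + 25506 = (25115 + 9754) + 25506 = 34869 + 25506 = 60375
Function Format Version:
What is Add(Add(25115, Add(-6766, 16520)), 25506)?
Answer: 60375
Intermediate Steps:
Add(Add(25115, Add(-6766, 16520)), 25506) = Add(Add(25115, 9754), 25506) = Add(34869, 25506) = 60375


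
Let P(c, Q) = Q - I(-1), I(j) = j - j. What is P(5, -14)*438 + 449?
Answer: -5683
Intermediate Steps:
I(j) = 0
P(c, Q) = Q (P(c, Q) = Q - 1*0 = Q + 0 = Q)
P(5, -14)*438 + 449 = -14*438 + 449 = -6132 + 449 = -5683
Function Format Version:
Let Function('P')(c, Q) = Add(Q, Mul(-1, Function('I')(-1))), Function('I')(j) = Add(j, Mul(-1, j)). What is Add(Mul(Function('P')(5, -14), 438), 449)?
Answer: -5683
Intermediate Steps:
Function('I')(j) = 0
Function('P')(c, Q) = Q (Function('P')(c, Q) = Add(Q, Mul(-1, 0)) = Add(Q, 0) = Q)
Add(Mul(Function('P')(5, -14), 438), 449) = Add(Mul(-14, 438), 449) = Add(-6132, 449) = -5683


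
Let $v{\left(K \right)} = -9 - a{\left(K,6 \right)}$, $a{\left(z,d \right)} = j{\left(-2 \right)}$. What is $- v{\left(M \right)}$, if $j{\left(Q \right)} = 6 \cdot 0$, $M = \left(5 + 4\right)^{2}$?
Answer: $9$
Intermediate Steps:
$M = 81$ ($M = 9^{2} = 81$)
$j{\left(Q \right)} = 0$
$a{\left(z,d \right)} = 0$
$v{\left(K \right)} = -9$ ($v{\left(K \right)} = -9 - 0 = -9 + 0 = -9$)
$- v{\left(M \right)} = \left(-1\right) \left(-9\right) = 9$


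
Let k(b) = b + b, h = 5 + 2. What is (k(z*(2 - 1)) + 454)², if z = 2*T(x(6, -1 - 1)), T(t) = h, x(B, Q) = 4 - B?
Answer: 232324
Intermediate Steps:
h = 7
T(t) = 7
z = 14 (z = 2*7 = 14)
k(b) = 2*b
(k(z*(2 - 1)) + 454)² = (2*(14*(2 - 1)) + 454)² = (2*(14*1) + 454)² = (2*14 + 454)² = (28 + 454)² = 482² = 232324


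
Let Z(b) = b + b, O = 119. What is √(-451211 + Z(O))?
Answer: I*√450973 ≈ 671.54*I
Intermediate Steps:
Z(b) = 2*b
√(-451211 + Z(O)) = √(-451211 + 2*119) = √(-451211 + 238) = √(-450973) = I*√450973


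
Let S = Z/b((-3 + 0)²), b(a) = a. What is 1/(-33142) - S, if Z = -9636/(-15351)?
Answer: -106498157/1526288526 ≈ -0.069776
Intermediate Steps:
Z = 3212/5117 (Z = -9636*(-1/15351) = 3212/5117 ≈ 0.62771)
S = 3212/46053 (S = 3212/(5117*((-3 + 0)²)) = 3212/(5117*((-3)²)) = (3212/5117)/9 = (3212/5117)*(⅑) = 3212/46053 ≈ 0.069746)
1/(-33142) - S = 1/(-33142) - 1*3212/46053 = -1/33142 - 3212/46053 = -106498157/1526288526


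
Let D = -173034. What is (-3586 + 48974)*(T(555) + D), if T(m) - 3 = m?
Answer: -7828340688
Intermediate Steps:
T(m) = 3 + m
(-3586 + 48974)*(T(555) + D) = (-3586 + 48974)*((3 + 555) - 173034) = 45388*(558 - 173034) = 45388*(-172476) = -7828340688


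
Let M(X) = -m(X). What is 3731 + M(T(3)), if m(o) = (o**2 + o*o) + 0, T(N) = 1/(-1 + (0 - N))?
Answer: 29847/8 ≈ 3730.9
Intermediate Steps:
T(N) = 1/(-1 - N)
m(o) = 2*o**2 (m(o) = (o**2 + o**2) + 0 = 2*o**2 + 0 = 2*o**2)
M(X) = -2*X**2
3731 + M(T(3)) = 3731 - 2/(1 + 3)**2 = 3731 - 2*(-1/4)**2 = 3731 - 2*1/16 = 3731 - 1/8 = 29847/8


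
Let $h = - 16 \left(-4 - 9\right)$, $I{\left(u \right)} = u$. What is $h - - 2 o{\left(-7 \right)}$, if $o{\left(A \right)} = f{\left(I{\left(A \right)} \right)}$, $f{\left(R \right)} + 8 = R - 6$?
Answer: $166$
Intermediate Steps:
$f{\left(R \right)} = -14 + R$ ($f{\left(R \right)} = -8 + \left(R - 6\right) = -8 + \left(-6 + R\right) = -14 + R$)
$o{\left(A \right)} = -14 + A$
$h = 208$ ($h = \left(-16\right) \left(-13\right) = 208$)
$h - - 2 o{\left(-7 \right)} = 208 - - 2 \left(-14 - 7\right) = 208 - \left(-2\right) \left(-21\right) = 208 - 42 = 166$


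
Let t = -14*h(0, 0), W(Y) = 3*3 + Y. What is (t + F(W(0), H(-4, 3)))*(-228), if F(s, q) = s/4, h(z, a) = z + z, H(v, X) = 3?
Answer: -513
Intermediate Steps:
W(Y) = 9 + Y
h(z, a) = 2*z
F(s, q) = s/4 (F(s, q) = s*(¼) = s/4)
t = 0 (t = -28*0 = -14*0 = 0)
(t + F(W(0), H(-4, 3)))*(-228) = (0 + (9 + 0)/4)*(-228) = (0 + (¼)*9)*(-228) = (0 + 9/4)*(-228) = (9/4)*(-228) = -513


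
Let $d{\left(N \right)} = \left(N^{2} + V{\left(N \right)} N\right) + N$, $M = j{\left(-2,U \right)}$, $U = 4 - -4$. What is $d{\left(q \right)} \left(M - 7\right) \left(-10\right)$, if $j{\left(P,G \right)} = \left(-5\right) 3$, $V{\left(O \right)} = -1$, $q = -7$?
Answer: $10780$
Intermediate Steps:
$U = 8$ ($U = 4 + 4 = 8$)
$j{\left(P,G \right)} = -15$
$M = -15$
$d{\left(N \right)} = N^{2}$ ($d{\left(N \right)} = \left(N^{2} - N\right) + N = N^{2}$)
$d{\left(q \right)} \left(M - 7\right) \left(-10\right) = \left(-7\right)^{2} \left(-15 - 7\right) \left(-10\right) = 49 \left(-15 - 7\right) \left(-10\right) = 49 \left(-22\right) \left(-10\right) = \left(-1078\right) \left(-10\right) = 10780$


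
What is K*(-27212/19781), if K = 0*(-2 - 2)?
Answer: 0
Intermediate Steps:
K = 0 (K = 0*(-4) = 0)
K*(-27212/19781) = 0*(-27212/19781) = 0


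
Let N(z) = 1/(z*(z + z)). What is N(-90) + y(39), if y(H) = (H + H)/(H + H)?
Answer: 16201/16200 ≈ 1.0001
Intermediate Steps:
y(H) = 1 (y(H) = (2*H)/((2*H)) = (2*H)*(1/(2*H)) = 1)
N(z) = 1/(2*z**2) (N(z) = 1/(z*(2*z)) = 1/(2*z**2))
N(-90) + y(39) = (1/2)/(-90)**2 + 1 = (1/2)*(1/8100) + 1 = 1/16200 + 1 = 16201/16200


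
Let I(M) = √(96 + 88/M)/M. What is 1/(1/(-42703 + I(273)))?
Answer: -42703 + 2*√1794702/74529 ≈ -42703.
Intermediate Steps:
I(M) = √(96 + 88/M)/M
1/(1/(-42703 + I(273))) = 1/(1/(-42703 + 2*√(24 + 22/273)/273)) = 1/(1/(-42703 + 2*(1/273)*√(24 + 22*(1/273)))) = 1/(1/(-42703 + 2*(1/273)*√(24 + 22/273))) = 1/(1/(-42703 + 2*(1/273)*√(6574/273))) = 1/(1/(-42703 + 2*(1/273)*(√1794702/273))) = 1/(1/(-42703 + 2*√1794702/74529)) = -42703 + 2*√1794702/74529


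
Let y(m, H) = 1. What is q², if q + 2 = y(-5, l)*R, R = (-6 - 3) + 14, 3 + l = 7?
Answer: 9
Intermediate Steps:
l = 4 (l = -3 + 7 = 4)
R = 5 (R = -9 + 14 = 5)
q = 3 (q = -2 + 1*5 = -2 + 5 = 3)
q² = 3² = 9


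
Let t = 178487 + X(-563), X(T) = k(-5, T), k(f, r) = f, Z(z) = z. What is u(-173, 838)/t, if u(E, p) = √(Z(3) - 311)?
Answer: I*√77/89241 ≈ 9.8329e-5*I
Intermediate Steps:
X(T) = -5
u(E, p) = 2*I*√77 (u(E, p) = √(3 - 311) = √(-308) = 2*I*√77)
t = 178482 (t = 178487 - 5 = 178482)
u(-173, 838)/t = (2*I*√77)/178482 = (2*I*√77)*(1/178482) = I*√77/89241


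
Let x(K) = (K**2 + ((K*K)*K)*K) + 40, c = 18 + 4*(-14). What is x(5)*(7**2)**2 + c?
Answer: 1656652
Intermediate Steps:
c = -38 (c = 18 - 56 = -38)
x(K) = 40 + K**2 + K**4 (x(K) = (K**2 + (K**2*K)*K) + 40 = (K**2 + K**3*K) + 40 = (K**2 + K**4) + 40 = 40 + K**2 + K**4)
x(5)*(7**2)**2 + c = (40 + 5**2 + 5**4)*(7**2)**2 - 38 = (40 + 25 + 625)*49**2 - 38 = 690*2401 - 38 = 1656690 - 38 = 1656652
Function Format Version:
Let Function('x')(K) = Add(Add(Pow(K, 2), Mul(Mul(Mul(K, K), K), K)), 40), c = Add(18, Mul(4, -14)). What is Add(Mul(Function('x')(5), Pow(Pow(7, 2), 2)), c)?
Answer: 1656652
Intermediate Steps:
c = -38 (c = Add(18, -56) = -38)
Function('x')(K) = Add(40, Pow(K, 2), Pow(K, 4)) (Function('x')(K) = Add(Add(Pow(K, 2), Mul(Mul(Pow(K, 2), K), K)), 40) = Add(Add(Pow(K, 2), Mul(Pow(K, 3), K)), 40) = Add(Add(Pow(K, 2), Pow(K, 4)), 40) = Add(40, Pow(K, 2), Pow(K, 4)))
Add(Mul(Function('x')(5), Pow(Pow(7, 2), 2)), c) = Add(Mul(Add(40, Pow(5, 2), Pow(5, 4)), Pow(Pow(7, 2), 2)), -38) = Add(Mul(Add(40, 25, 625), Pow(49, 2)), -38) = Add(Mul(690, 2401), -38) = Add(1656690, -38) = 1656652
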